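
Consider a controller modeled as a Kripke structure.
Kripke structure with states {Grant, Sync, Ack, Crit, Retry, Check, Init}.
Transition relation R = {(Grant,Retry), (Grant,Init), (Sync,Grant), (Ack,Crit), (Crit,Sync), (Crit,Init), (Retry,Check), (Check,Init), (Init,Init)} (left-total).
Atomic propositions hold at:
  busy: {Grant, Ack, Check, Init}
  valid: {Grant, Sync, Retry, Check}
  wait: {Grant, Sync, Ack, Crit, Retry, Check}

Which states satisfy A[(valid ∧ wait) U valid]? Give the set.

Sat(valid ∧ wait) = {Grant, Sync, Retry, Check}
A[(valid ∧ wait) U valid]: least fixpoint, start Z0 = Sat(valid) = {Grant, Sync, Retry, Check}, add states in Sat(valid ∧ wait) with every successor in Z. Already a fixed point.
Sat(A[(valid ∧ wait) U valid]) = {Grant, Sync, Retry, Check}

{Grant, Sync, Retry, Check}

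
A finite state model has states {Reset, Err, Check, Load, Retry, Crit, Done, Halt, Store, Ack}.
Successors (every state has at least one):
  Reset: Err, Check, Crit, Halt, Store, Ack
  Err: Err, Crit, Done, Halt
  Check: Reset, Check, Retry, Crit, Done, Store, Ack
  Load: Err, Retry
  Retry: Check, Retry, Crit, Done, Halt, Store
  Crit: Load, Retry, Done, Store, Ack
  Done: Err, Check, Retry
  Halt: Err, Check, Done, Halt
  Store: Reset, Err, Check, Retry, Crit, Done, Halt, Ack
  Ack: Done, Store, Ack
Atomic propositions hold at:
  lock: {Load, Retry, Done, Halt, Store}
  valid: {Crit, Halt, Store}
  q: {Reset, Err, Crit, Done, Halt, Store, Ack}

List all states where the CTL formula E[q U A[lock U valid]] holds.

{Reset, Err, Crit, Done, Halt, Store, Ack}

A[lock U valid]: least fixpoint, start Z0 = Sat(valid) = {Crit, Halt, Store}, add states in Sat(lock) with every successor in Z. Already a fixed point.
Sat(A[lock U valid]) = {Crit, Halt, Store}
E[q U A[lock U valid]]: least fixpoint, start Z0 = Sat(A[lock U valid]) = {Crit, Halt, Store}, add states in Sat(q) with some successor in Z. Z1 = {Reset, Err, Crit, Halt, Store, Ack}; Z2 = {Reset, Err, Crit, Done, Halt, Store, Ack}; fixed.
Sat(E[q U A[lock U valid]]) = {Reset, Err, Crit, Done, Halt, Store, Ack}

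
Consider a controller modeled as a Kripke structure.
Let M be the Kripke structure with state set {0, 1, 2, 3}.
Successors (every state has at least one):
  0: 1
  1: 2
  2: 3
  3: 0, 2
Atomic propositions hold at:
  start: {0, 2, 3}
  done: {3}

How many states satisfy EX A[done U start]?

A[done U start]: least fixpoint, start Z0 = Sat(start) = {0, 2, 3}, add states in Sat(done) with every successor in Z. Already a fixed point.
Sat(A[done U start]) = {0, 2, 3}
Sat(EX A[done U start]) = {s : some successor in {0, 2, 3}} = {1, 2, 3}
|Sat(EX A[done U start])| = |{1, 2, 3}| = 3.

3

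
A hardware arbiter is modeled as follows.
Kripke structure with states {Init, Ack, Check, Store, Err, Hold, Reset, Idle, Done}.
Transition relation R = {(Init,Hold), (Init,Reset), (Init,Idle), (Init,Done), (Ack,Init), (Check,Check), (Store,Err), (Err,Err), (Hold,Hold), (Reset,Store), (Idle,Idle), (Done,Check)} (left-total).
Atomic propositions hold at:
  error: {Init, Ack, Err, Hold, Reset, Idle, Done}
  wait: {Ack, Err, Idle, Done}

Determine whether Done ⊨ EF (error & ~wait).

No

Sat(~wait) = {Init, Check, Store, Hold, Reset}
Sat(error & ~wait) = {Init, Hold, Reset}
EF (error & ~wait): least fixpoint, start Z0 = {Init, Hold, Reset}, add states with some successor in Z. Z1 = {Init, Ack, Hold, Reset}; fixed.
Sat(EF (error & ~wait)) = {Init, Ack, Hold, Reset}
Done ∉ Sat(EF (error & ~wait)) = {Init, Ack, Hold, Reset}, so the formula does not hold at Done.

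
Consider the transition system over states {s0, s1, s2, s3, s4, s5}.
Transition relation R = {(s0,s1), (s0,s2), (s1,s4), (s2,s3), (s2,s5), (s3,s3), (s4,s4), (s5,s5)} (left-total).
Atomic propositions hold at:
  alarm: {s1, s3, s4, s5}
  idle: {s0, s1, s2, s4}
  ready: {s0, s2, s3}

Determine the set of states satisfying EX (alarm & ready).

Sat(alarm & ready) = {s3}
Sat(EX (alarm & ready)) = {s : some successor in {s3}} = {s2, s3}

{s2, s3}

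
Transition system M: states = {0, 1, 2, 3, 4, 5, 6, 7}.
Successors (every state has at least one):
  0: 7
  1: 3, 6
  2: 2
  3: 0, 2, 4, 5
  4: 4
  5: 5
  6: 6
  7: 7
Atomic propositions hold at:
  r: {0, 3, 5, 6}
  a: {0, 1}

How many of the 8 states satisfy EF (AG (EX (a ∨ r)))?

Sat(a ∨ r) = {0, 1, 3, 5, 6}
Sat(EX (a ∨ r)) = {s : some successor in {0, 1, 3, 5, 6}} = {1, 3, 5, 6}
AG (EX (a ∨ r)): greatest fixpoint, start Z0 = {1, 3, 5, 6}, keep only states in Sat with every successor in Z. Z1 = {1, 5, 6}; Z2 = {5, 6}; fixed.
Sat(AG (EX (a ∨ r))) = {5, 6}
EF (AG (EX (a ∨ r))): least fixpoint, start Z0 = {5, 6}, add states with some successor in Z. Z1 = {1, 3, 5, 6}; fixed.
Sat(EF (AG (EX (a ∨ r)))) = {1, 3, 5, 6}
|Sat(EF (AG (EX (a ∨ r))))| = |{1, 3, 5, 6}| = 4.

4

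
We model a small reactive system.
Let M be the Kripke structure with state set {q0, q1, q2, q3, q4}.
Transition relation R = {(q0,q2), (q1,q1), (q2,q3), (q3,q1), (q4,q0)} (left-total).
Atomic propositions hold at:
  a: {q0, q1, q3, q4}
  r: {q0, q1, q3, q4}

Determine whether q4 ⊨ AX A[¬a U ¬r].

No

Sat(¬a) = {q2}
Sat(¬r) = {q2}
A[¬a U ¬r]: least fixpoint, start Z0 = Sat(¬r) = {q2}, add states in Sat(¬a) with every successor in Z. Already a fixed point.
Sat(A[¬a U ¬r]) = {q2}
Sat(AX A[¬a U ¬r]) = {s : every successor in {q2}} = {q0}
q4 ∉ Sat(AX A[¬a U ¬r]) = {q0}, so the formula does not hold at q4.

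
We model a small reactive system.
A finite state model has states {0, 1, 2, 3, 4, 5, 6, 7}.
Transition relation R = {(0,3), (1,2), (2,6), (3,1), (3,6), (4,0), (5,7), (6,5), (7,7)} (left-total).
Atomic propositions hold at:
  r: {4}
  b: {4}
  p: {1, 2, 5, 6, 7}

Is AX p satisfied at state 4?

Sat(AX p) = {s : every successor in {1, 2, 5, 6, 7}} = {1, 2, 3, 5, 6, 7}
4 ∉ Sat(AX p) = {1, 2, 3, 5, 6, 7}, so the formula does not hold at 4.

No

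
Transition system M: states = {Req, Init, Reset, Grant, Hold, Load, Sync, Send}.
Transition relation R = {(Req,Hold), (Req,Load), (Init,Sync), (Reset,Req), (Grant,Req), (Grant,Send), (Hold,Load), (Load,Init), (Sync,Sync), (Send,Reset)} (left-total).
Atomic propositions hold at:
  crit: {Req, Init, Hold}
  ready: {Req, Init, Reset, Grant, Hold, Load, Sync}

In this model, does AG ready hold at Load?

AG ready: greatest fixpoint, start Z0 = {Req, Init, Reset, Grant, Hold, Load, Sync}, keep only states in Sat with every successor in Z. Z1 = {Req, Init, Reset, Hold, Load, Sync}; fixed.
Sat(AG ready) = {Req, Init, Reset, Hold, Load, Sync}
Load ∈ Sat(AG ready) = {Req, Init, Reset, Hold, Load, Sync}, so the formula holds at Load.

Yes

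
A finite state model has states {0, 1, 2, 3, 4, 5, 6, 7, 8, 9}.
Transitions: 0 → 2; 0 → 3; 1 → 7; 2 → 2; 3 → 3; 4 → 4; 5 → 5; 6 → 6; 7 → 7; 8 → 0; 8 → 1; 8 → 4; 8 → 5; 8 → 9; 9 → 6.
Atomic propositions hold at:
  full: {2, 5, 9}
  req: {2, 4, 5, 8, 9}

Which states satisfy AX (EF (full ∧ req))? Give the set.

{2, 5}

Sat(full ∧ req) = {2, 5, 9}
EF (full ∧ req): least fixpoint, start Z0 = {2, 5, 9}, add states with some successor in Z. Z1 = {0, 2, 5, 8, 9}; fixed.
Sat(EF (full ∧ req)) = {0, 2, 5, 8, 9}
Sat(AX (EF (full ∧ req))) = {s : every successor in {0, 2, 5, 8, 9}} = {2, 5}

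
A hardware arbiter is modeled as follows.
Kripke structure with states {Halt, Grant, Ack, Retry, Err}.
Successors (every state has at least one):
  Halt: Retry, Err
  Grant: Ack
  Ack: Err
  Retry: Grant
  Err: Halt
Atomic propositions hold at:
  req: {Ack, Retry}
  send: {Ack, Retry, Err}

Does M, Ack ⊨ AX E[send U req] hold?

No

E[send U req]: least fixpoint, start Z0 = Sat(req) = {Ack, Retry}, add states in Sat(send) with some successor in Z. Already a fixed point.
Sat(E[send U req]) = {Ack, Retry}
Sat(AX E[send U req]) = {s : every successor in {Ack, Retry}} = {Grant}
Ack ∉ Sat(AX E[send U req]) = {Grant}, so the formula does not hold at Ack.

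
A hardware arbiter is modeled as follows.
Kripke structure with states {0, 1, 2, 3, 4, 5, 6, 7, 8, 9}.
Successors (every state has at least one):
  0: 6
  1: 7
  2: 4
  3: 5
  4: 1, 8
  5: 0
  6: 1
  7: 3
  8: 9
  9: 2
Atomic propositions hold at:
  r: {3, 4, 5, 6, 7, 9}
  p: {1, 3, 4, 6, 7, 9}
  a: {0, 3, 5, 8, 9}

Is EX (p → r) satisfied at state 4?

Sat(p → r) = {0, 2, 3, 4, 5, 6, 7, 8, 9}
Sat(EX (p → r)) = {s : some successor in {0, 2, 3, 4, 5, 6, 7, 8, 9}} = {0, 1, 2, 3, 4, 5, 7, 8, 9}
4 ∈ Sat(EX (p → r)) = {0, 1, 2, 3, 4, 5, 7, 8, 9}, so the formula holds at 4.

Yes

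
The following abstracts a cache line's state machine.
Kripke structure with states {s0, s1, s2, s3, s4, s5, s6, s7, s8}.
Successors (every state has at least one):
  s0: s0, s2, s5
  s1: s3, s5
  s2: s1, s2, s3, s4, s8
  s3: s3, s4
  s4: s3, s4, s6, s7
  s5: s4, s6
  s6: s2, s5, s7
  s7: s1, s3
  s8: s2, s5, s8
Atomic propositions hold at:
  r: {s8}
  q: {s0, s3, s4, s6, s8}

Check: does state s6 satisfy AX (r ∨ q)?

Sat(r ∨ q) = {s0, s3, s4, s6, s8}
Sat(AX (r ∨ q)) = {s : every successor in {s0, s3, s4, s6, s8}} = {s3, s5}
s6 ∉ Sat(AX (r ∨ q)) = {s3, s5}, so the formula does not hold at s6.

No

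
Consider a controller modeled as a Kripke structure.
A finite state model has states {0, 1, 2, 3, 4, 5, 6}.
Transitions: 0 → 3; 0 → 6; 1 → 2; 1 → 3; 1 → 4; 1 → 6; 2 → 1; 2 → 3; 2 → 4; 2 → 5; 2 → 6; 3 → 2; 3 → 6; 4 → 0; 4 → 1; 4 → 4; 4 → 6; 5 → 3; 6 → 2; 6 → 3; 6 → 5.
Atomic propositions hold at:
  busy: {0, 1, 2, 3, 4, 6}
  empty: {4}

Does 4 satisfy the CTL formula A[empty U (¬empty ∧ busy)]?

Sat(¬empty) = {0, 1, 2, 3, 5, 6}
Sat(¬empty ∧ busy) = {0, 1, 2, 3, 6}
A[empty U (¬empty ∧ busy)]: least fixpoint, start Z0 = Sat((¬empty ∧ busy)) = {0, 1, 2, 3, 6}, add states in Sat(empty) with every successor in Z. Already a fixed point.
Sat(A[empty U (¬empty ∧ busy)]) = {0, 1, 2, 3, 6}
4 ∉ Sat(A[empty U (¬empty ∧ busy)]) = {0, 1, 2, 3, 6}, so the formula does not hold at 4.

No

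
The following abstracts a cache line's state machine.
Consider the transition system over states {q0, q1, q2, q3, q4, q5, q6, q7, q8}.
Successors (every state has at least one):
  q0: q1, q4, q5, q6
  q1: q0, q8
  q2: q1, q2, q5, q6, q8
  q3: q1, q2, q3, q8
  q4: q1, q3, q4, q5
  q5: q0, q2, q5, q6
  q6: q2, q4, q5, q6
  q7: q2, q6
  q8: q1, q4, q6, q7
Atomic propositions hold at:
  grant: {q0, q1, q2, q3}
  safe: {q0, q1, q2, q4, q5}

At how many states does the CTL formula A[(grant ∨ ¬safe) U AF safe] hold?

Sat(¬safe) = {q3, q6, q7, q8}
Sat(grant ∨ ¬safe) = {q0, q1, q2, q3, q6, q7, q8}
AF safe: least fixpoint, start Z0 = {q0, q1, q2, q4, q5}, add states with every successor in Z. Already a fixed point.
Sat(AF safe) = {q0, q1, q2, q4, q5}
A[(grant ∨ ¬safe) U AF safe]: least fixpoint, start Z0 = Sat(AF safe) = {q0, q1, q2, q4, q5}, add states in Sat(grant ∨ ¬safe) with every successor in Z. Already a fixed point.
Sat(A[(grant ∨ ¬safe) U AF safe]) = {q0, q1, q2, q4, q5}
|Sat(A[(grant ∨ ¬safe) U AF safe])| = |{q0, q1, q2, q4, q5}| = 5.

5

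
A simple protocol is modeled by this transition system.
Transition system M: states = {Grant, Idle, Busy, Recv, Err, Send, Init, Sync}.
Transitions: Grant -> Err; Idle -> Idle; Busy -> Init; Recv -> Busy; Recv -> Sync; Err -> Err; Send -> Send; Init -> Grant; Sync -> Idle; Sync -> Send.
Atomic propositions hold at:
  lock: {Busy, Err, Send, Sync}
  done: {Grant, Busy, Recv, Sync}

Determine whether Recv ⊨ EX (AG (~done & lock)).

Sat(~done) = {Idle, Err, Send, Init}
Sat(~done & lock) = {Err, Send}
AG (~done & lock): greatest fixpoint, start Z0 = {Err, Send}, keep only states in Sat with every successor in Z. Already a fixed point.
Sat(AG (~done & lock)) = {Err, Send}
Sat(EX (AG (~done & lock))) = {s : some successor in {Err, Send}} = {Grant, Err, Send, Sync}
Recv ∉ Sat(EX (AG (~done & lock))) = {Grant, Err, Send, Sync}, so the formula does not hold at Recv.

No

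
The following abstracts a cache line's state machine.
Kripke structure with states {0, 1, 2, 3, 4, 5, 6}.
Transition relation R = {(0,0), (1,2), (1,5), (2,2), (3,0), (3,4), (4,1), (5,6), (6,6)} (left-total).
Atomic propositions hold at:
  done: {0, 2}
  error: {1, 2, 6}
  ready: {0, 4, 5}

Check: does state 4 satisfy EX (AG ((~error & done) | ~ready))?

No

Sat(~error) = {0, 3, 4, 5}
Sat(~error & done) = {0}
Sat(~ready) = {1, 2, 3, 6}
Sat((~error & done) | ~ready) = {0, 1, 2, 3, 6}
AG ((~error & done) | ~ready): greatest fixpoint, start Z0 = {0, 1, 2, 3, 6}, keep only states in Sat with every successor in Z. Z1 = {0, 2, 6}; fixed.
Sat(AG ((~error & done) | ~ready)) = {0, 2, 6}
Sat(EX (AG ((~error & done) | ~ready))) = {s : some successor in {0, 2, 6}} = {0, 1, 2, 3, 5, 6}
4 ∉ Sat(EX (AG ((~error & done) | ~ready))) = {0, 1, 2, 3, 5, 6}, so the formula does not hold at 4.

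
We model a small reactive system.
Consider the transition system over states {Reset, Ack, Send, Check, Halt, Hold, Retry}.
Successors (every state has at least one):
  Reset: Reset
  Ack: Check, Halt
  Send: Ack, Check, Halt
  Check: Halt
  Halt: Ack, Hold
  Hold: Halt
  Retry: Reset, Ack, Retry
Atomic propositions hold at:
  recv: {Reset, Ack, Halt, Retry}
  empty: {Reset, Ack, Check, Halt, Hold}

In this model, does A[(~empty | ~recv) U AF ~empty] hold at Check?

Sat(~empty) = {Send, Retry}
Sat(~recv) = {Send, Check, Hold}
Sat(~empty | ~recv) = {Send, Check, Hold, Retry}
AF ~empty: least fixpoint, start Z0 = {Send, Retry}, add states with every successor in Z. Already a fixed point.
Sat(AF ~empty) = {Send, Retry}
A[(~empty | ~recv) U AF ~empty]: least fixpoint, start Z0 = Sat(AF ~empty) = {Send, Retry}, add states in Sat(~empty | ~recv) with every successor in Z. Already a fixed point.
Sat(A[(~empty | ~recv) U AF ~empty]) = {Send, Retry}
Check ∉ Sat(A[(~empty | ~recv) U AF ~empty]) = {Send, Retry}, so the formula does not hold at Check.

No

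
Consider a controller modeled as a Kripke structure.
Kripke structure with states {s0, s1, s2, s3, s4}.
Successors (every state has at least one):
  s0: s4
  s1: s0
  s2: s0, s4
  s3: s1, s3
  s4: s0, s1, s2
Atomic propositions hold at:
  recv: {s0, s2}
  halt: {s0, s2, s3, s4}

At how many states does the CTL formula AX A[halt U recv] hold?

A[halt U recv]: least fixpoint, start Z0 = Sat(recv) = {s0, s2}, add states in Sat(halt) with every successor in Z. Already a fixed point.
Sat(A[halt U recv]) = {s0, s2}
Sat(AX A[halt U recv]) = {s : every successor in {s0, s2}} = {s1}
|Sat(AX A[halt U recv])| = |{s1}| = 1.

1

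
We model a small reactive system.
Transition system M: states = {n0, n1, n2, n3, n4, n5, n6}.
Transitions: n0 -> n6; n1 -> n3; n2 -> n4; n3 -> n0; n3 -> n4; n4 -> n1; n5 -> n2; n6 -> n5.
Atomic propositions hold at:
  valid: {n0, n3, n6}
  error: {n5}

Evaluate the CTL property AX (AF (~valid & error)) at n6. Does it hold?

Sat(~valid) = {n1, n2, n4, n5}
Sat(~valid & error) = {n5}
AF (~valid & error): least fixpoint, start Z0 = {n5}, add states with every successor in Z. Z1 = {n5, n6}; Z2 = {n0, n5, n6}; fixed.
Sat(AF (~valid & error)) = {n0, n5, n6}
Sat(AX (AF (~valid & error))) = {s : every successor in {n0, n5, n6}} = {n0, n6}
n6 ∈ Sat(AX (AF (~valid & error))) = {n0, n6}, so the formula holds at n6.

Yes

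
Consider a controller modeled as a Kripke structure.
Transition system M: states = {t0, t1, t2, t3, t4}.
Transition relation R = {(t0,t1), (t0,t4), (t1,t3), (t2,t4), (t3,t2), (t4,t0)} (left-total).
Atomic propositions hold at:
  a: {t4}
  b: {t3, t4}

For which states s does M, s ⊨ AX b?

{t1, t2}

Sat(AX b) = {s : every successor in {t3, t4}} = {t1, t2}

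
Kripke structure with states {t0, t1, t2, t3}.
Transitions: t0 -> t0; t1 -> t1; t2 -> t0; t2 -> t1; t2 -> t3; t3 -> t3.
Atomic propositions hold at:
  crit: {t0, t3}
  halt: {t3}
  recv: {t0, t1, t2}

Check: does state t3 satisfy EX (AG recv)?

AG recv: greatest fixpoint, start Z0 = {t0, t1, t2}, keep only states in Sat with every successor in Z. Z1 = {t0, t1}; fixed.
Sat(AG recv) = {t0, t1}
Sat(EX (AG recv)) = {s : some successor in {t0, t1}} = {t0, t1, t2}
t3 ∉ Sat(EX (AG recv)) = {t0, t1, t2}, so the formula does not hold at t3.

No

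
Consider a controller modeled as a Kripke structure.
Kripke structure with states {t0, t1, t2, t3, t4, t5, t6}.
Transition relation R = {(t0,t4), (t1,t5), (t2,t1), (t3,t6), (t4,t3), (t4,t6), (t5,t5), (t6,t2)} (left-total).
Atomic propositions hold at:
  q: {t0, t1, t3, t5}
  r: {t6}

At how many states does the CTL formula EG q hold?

2

EG q: greatest fixpoint, start Z0 = {t0, t1, t3, t5}, keep only states in Sat with some successor in Z. Z1 = {t1, t5}; fixed.
Sat(EG q) = {t1, t5}
|Sat(EG q)| = |{t1, t5}| = 2.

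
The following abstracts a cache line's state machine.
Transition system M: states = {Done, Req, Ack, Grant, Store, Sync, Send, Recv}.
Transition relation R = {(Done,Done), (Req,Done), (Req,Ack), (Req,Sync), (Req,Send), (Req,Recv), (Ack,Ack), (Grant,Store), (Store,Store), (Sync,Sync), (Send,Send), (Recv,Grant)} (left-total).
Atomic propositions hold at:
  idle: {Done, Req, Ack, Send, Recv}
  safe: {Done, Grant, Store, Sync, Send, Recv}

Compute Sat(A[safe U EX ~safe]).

{Req, Ack}

Sat(~safe) = {Req, Ack}
Sat(EX ~safe) = {s : some successor in {Req, Ack}} = {Req, Ack}
A[safe U EX ~safe]: least fixpoint, start Z0 = Sat(EX ~safe) = {Req, Ack}, add states in Sat(safe) with every successor in Z. Already a fixed point.
Sat(A[safe U EX ~safe]) = {Req, Ack}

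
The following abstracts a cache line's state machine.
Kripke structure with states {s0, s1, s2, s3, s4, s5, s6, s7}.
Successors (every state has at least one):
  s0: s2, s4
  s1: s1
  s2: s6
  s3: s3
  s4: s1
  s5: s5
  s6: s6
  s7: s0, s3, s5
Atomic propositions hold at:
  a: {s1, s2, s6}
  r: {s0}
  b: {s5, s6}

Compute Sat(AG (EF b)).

{s2, s5, s6}

EF b: least fixpoint, start Z0 = {s5, s6}, add states with some successor in Z. Z1 = {s2, s5, s6, s7}; Z2 = {s0, s2, s5, s6, s7}; fixed.
Sat(EF b) = {s0, s2, s5, s6, s7}
AG (EF b): greatest fixpoint, start Z0 = {s0, s2, s5, s6, s7}, keep only states in Sat with every successor in Z. Z1 = {s2, s5, s6}; fixed.
Sat(AG (EF b)) = {s2, s5, s6}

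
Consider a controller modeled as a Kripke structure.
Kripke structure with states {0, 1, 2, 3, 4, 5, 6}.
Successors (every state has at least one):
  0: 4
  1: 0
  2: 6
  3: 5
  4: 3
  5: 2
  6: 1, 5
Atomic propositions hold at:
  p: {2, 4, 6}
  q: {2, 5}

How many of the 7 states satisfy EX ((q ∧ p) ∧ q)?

Sat(q ∧ p) = {2}
Sat((q ∧ p) ∧ q) = {2}
Sat(EX ((q ∧ p) ∧ q)) = {s : some successor in {2}} = {5}
|Sat(EX ((q ∧ p) ∧ q))| = |{5}| = 1.

1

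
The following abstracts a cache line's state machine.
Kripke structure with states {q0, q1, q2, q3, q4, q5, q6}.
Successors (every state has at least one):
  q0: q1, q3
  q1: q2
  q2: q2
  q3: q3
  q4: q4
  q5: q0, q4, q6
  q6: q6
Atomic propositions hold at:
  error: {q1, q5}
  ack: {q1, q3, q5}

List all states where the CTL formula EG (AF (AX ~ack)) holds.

{q1, q2, q4, q5, q6}

Sat(~ack) = {q0, q2, q4, q6}
Sat(AX ~ack) = {s : every successor in {q0, q2, q4, q6}} = {q1, q2, q4, q5, q6}
AF (AX ~ack): least fixpoint, start Z0 = {q1, q2, q4, q5, q6}, add states with every successor in Z. Already a fixed point.
Sat(AF (AX ~ack)) = {q1, q2, q4, q5, q6}
EG (AF (AX ~ack)): greatest fixpoint, start Z0 = {q1, q2, q4, q5, q6}, keep only states in Sat with some successor in Z. Already a fixed point.
Sat(EG (AF (AX ~ack))) = {q1, q2, q4, q5, q6}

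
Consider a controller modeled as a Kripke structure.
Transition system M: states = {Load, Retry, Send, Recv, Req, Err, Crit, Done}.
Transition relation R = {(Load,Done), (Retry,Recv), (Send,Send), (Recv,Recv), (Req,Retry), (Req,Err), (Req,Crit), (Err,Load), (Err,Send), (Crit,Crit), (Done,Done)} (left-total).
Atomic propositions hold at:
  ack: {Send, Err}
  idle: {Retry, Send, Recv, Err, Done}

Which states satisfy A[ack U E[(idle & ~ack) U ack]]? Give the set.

{Send, Err}

Sat(~ack) = {Load, Retry, Recv, Req, Crit, Done}
Sat(idle & ~ack) = {Retry, Recv, Done}
E[(idle & ~ack) U ack]: least fixpoint, start Z0 = Sat(ack) = {Send, Err}, add states in Sat(idle & ~ack) with some successor in Z. Already a fixed point.
Sat(E[(idle & ~ack) U ack]) = {Send, Err}
A[ack U E[(idle & ~ack) U ack]]: least fixpoint, start Z0 = Sat(E[(idle & ~ack) U ack]) = {Send, Err}, add states in Sat(ack) with every successor in Z. Already a fixed point.
Sat(A[ack U E[(idle & ~ack) U ack]]) = {Send, Err}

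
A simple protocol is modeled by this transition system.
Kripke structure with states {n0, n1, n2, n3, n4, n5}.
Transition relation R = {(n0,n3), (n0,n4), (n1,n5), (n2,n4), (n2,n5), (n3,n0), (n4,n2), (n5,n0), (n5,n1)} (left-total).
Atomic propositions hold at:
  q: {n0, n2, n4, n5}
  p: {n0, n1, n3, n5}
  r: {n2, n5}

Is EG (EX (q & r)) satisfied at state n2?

Yes

Sat(q & r) = {n2, n5}
Sat(EX (q & r)) = {s : some successor in {n2, n5}} = {n1, n2, n4}
EG (EX (q & r)): greatest fixpoint, start Z0 = {n1, n2, n4}, keep only states in Sat with some successor in Z. Z1 = {n2, n4}; fixed.
Sat(EG (EX (q & r))) = {n2, n4}
n2 ∈ Sat(EG (EX (q & r))) = {n2, n4}, so the formula holds at n2.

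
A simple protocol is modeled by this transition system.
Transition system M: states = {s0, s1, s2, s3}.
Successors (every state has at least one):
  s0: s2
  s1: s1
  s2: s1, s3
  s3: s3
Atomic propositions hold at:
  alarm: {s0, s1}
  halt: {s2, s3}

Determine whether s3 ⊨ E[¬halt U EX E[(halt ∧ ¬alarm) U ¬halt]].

Sat(¬halt) = {s0, s1}
Sat(¬alarm) = {s2, s3}
Sat(halt ∧ ¬alarm) = {s2, s3}
E[(halt ∧ ¬alarm) U ¬halt]: least fixpoint, start Z0 = Sat(¬halt) = {s0, s1}, add states in Sat(halt ∧ ¬alarm) with some successor in Z. Z1 = {s0, s1, s2}; fixed.
Sat(E[(halt ∧ ¬alarm) U ¬halt]) = {s0, s1, s2}
Sat(EX E[(halt ∧ ¬alarm) U ¬halt]) = {s : some successor in {s0, s1, s2}} = {s0, s1, s2}
E[¬halt U EX E[(halt ∧ ¬alarm) U ¬halt]]: least fixpoint, start Z0 = Sat(EX E[(halt ∧ ¬alarm) U ¬halt]) = {s0, s1, s2}, add states in Sat(¬halt) with some successor in Z. Already a fixed point.
Sat(E[¬halt U EX E[(halt ∧ ¬alarm) U ¬halt]]) = {s0, s1, s2}
s3 ∉ Sat(E[¬halt U EX E[(halt ∧ ¬alarm) U ¬halt]]) = {s0, s1, s2}, so the formula does not hold at s3.

No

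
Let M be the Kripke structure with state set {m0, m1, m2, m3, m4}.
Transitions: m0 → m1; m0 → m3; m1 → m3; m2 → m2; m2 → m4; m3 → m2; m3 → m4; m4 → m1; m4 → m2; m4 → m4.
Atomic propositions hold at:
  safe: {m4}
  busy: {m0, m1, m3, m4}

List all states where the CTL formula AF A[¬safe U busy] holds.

Sat(¬safe) = {m0, m1, m2, m3}
A[¬safe U busy]: least fixpoint, start Z0 = Sat(busy) = {m0, m1, m3, m4}, add states in Sat(¬safe) with every successor in Z. Already a fixed point.
Sat(A[¬safe U busy]) = {m0, m1, m3, m4}
AF A[¬safe U busy]: least fixpoint, start Z0 = {m0, m1, m3, m4}, add states with every successor in Z. Already a fixed point.
Sat(AF A[¬safe U busy]) = {m0, m1, m3, m4}

{m0, m1, m3, m4}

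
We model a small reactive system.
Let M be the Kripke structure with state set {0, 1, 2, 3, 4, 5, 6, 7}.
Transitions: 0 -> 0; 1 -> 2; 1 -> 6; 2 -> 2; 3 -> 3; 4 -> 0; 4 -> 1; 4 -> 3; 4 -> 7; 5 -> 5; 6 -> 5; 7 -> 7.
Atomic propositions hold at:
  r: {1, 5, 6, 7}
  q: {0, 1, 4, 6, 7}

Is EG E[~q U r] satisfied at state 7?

Yes

Sat(~q) = {2, 3, 5}
E[~q U r]: least fixpoint, start Z0 = Sat(r) = {1, 5, 6, 7}, add states in Sat(~q) with some successor in Z. Already a fixed point.
Sat(E[~q U r]) = {1, 5, 6, 7}
EG E[~q U r]: greatest fixpoint, start Z0 = {1, 5, 6, 7}, keep only states in Sat with some successor in Z. Already a fixed point.
Sat(EG E[~q U r]) = {1, 5, 6, 7}
7 ∈ Sat(EG E[~q U r]) = {1, 5, 6, 7}, so the formula holds at 7.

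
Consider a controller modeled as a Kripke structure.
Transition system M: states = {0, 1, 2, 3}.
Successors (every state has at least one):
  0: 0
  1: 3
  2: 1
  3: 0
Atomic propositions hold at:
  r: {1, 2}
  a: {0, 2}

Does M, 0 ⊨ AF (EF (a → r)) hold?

Sat(a → r) = {1, 2, 3}
EF (a → r): least fixpoint, start Z0 = {1, 2, 3}, add states with some successor in Z. Already a fixed point.
Sat(EF (a → r)) = {1, 2, 3}
AF (EF (a → r)): least fixpoint, start Z0 = {1, 2, 3}, add states with every successor in Z. Already a fixed point.
Sat(AF (EF (a → r))) = {1, 2, 3}
0 ∉ Sat(AF (EF (a → r))) = {1, 2, 3}, so the formula does not hold at 0.

No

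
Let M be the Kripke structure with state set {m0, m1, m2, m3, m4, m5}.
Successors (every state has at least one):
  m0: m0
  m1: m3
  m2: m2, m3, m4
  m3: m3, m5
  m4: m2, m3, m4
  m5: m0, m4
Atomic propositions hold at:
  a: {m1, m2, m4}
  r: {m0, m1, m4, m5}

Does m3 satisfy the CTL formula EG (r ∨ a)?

Sat(r ∨ a) = {m0, m1, m2, m4, m5}
EG (r ∨ a): greatest fixpoint, start Z0 = {m0, m1, m2, m4, m5}, keep only states in Sat with some successor in Z. Z1 = {m0, m2, m4, m5}; fixed.
Sat(EG (r ∨ a)) = {m0, m2, m4, m5}
m3 ∉ Sat(EG (r ∨ a)) = {m0, m2, m4, m5}, so the formula does not hold at m3.

No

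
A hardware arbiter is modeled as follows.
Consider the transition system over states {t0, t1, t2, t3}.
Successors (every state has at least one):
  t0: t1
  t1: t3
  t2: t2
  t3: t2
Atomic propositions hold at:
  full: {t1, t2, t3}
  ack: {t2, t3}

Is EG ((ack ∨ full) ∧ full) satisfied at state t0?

Sat(ack ∨ full) = {t1, t2, t3}
Sat((ack ∨ full) ∧ full) = {t1, t2, t3}
EG ((ack ∨ full) ∧ full): greatest fixpoint, start Z0 = {t1, t2, t3}, keep only states in Sat with some successor in Z. Already a fixed point.
Sat(EG ((ack ∨ full) ∧ full)) = {t1, t2, t3}
t0 ∉ Sat(EG ((ack ∨ full) ∧ full)) = {t1, t2, t3}, so the formula does not hold at t0.

No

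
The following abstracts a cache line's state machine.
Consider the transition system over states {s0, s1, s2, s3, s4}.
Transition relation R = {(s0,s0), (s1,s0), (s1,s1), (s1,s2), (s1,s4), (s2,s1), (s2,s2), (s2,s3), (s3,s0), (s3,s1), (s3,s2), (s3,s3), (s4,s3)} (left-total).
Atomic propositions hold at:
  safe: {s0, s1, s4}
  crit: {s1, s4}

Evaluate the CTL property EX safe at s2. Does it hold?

Yes

Sat(EX safe) = {s : some successor in {s0, s1, s4}} = {s0, s1, s2, s3}
s2 ∈ Sat(EX safe) = {s0, s1, s2, s3}, so the formula holds at s2.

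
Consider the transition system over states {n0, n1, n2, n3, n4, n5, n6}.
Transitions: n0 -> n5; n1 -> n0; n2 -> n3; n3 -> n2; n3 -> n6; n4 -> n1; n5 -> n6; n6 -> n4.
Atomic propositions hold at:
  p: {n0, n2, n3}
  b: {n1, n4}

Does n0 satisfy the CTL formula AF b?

AF b: least fixpoint, start Z0 = {n1, n4}, add states with every successor in Z. Z1 = {n1, n4, n6}; Z2 = {n1, n4, n5, n6}; Z3 = {n0, n1, n4, n5, n6}; fixed.
Sat(AF b) = {n0, n1, n4, n5, n6}
n0 ∈ Sat(AF b) = {n0, n1, n4, n5, n6}, so the formula holds at n0.

Yes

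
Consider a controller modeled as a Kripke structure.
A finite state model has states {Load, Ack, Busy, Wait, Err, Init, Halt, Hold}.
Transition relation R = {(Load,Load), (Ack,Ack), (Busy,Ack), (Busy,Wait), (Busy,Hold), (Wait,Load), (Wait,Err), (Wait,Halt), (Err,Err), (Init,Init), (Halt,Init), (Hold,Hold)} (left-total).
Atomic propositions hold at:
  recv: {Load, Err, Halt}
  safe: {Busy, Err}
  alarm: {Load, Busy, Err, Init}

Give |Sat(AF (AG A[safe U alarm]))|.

A[safe U alarm]: least fixpoint, start Z0 = Sat(alarm) = {Load, Busy, Err, Init}, add states in Sat(safe) with every successor in Z. Already a fixed point.
Sat(A[safe U alarm]) = {Load, Busy, Err, Init}
AG A[safe U alarm]: greatest fixpoint, start Z0 = {Load, Busy, Err, Init}, keep only states in Sat with every successor in Z. Z1 = {Load, Err, Init}; fixed.
Sat(AG A[safe U alarm]) = {Load, Err, Init}
AF (AG A[safe U alarm]): least fixpoint, start Z0 = {Load, Err, Init}, add states with every successor in Z. Z1 = {Load, Err, Init, Halt}; Z2 = {Load, Wait, Err, Init, Halt}; fixed.
Sat(AF (AG A[safe U alarm])) = {Load, Wait, Err, Init, Halt}
|Sat(AF (AG A[safe U alarm]))| = |{Load, Wait, Err, Init, Halt}| = 5.

5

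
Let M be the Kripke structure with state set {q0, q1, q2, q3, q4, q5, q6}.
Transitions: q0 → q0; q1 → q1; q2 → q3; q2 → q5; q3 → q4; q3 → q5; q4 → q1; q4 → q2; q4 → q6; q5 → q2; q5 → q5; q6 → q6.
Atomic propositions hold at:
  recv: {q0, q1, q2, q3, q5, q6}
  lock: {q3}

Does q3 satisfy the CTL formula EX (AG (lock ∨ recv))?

Sat(lock ∨ recv) = {q0, q1, q2, q3, q5, q6}
AG (lock ∨ recv): greatest fixpoint, start Z0 = {q0, q1, q2, q3, q5, q6}, keep only states in Sat with every successor in Z. Z1 = {q0, q1, q2, q5, q6}; Z2 = {q0, q1, q5, q6}; Z3 = {q0, q1, q6}; fixed.
Sat(AG (lock ∨ recv)) = {q0, q1, q6}
Sat(EX (AG (lock ∨ recv))) = {s : some successor in {q0, q1, q6}} = {q0, q1, q4, q6}
q3 ∉ Sat(EX (AG (lock ∨ recv))) = {q0, q1, q4, q6}, so the formula does not hold at q3.

No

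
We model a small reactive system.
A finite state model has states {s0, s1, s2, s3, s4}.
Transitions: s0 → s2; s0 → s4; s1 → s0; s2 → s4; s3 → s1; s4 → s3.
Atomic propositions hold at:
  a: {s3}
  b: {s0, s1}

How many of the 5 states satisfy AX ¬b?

Sat(¬b) = {s2, s3, s4}
Sat(AX ¬b) = {s : every successor in {s2, s3, s4}} = {s0, s2, s4}
|Sat(AX ¬b)| = |{s0, s2, s4}| = 3.

3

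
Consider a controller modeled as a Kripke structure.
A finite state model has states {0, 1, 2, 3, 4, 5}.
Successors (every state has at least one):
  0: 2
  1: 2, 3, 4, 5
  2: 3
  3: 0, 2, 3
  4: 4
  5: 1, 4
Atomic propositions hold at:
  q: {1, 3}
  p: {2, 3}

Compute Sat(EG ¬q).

{4, 5}

Sat(¬q) = {0, 2, 4, 5}
EG ¬q: greatest fixpoint, start Z0 = {0, 2, 4, 5}, keep only states in Sat with some successor in Z. Z1 = {0, 4, 5}; Z2 = {4, 5}; fixed.
Sat(EG ¬q) = {4, 5}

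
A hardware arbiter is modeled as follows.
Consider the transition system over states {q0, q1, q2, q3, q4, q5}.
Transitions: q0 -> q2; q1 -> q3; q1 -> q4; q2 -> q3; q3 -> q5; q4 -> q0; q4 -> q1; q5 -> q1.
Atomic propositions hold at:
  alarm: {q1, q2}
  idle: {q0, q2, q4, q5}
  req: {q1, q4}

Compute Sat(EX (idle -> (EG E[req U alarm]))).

E[req U alarm]: least fixpoint, start Z0 = Sat(alarm) = {q1, q2}, add states in Sat(req) with some successor in Z. Z1 = {q1, q2, q4}; fixed.
Sat(E[req U alarm]) = {q1, q2, q4}
EG E[req U alarm]: greatest fixpoint, start Z0 = {q1, q2, q4}, keep only states in Sat with some successor in Z. Z1 = {q1, q4}; fixed.
Sat(EG E[req U alarm]) = {q1, q4}
Sat(idle -> (EG E[req U alarm])) = {q1, q3, q4}
Sat(EX (idle -> (EG E[req U alarm]))) = {s : some successor in {q1, q3, q4}} = {q1, q2, q4, q5}

{q1, q2, q4, q5}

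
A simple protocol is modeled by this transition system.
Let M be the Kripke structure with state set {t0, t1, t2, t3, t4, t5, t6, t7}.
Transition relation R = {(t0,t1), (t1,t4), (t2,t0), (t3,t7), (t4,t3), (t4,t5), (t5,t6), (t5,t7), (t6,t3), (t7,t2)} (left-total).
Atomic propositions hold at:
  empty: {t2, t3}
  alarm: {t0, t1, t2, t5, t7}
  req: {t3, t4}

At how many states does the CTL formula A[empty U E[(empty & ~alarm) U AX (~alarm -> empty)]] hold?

Sat(~alarm) = {t3, t4, t6}
Sat(empty & ~alarm) = {t3}
Sat(~alarm -> empty) = {t0, t1, t2, t3, t5, t7}
Sat(AX (~alarm -> empty)) = {s : every successor in {t0, t1, t2, t3, t5, t7}} = {t0, t2, t3, t4, t6, t7}
E[(empty & ~alarm) U AX (~alarm -> empty)]: least fixpoint, start Z0 = Sat(AX (~alarm -> empty)) = {t0, t2, t3, t4, t6, t7}, add states in Sat(empty & ~alarm) with some successor in Z. Already a fixed point.
Sat(E[(empty & ~alarm) U AX (~alarm -> empty)]) = {t0, t2, t3, t4, t6, t7}
A[empty U E[(empty & ~alarm) U AX (~alarm -> empty)]]: least fixpoint, start Z0 = Sat(E[(empty & ~alarm) U AX (~alarm -> empty)]) = {t0, t2, t3, t4, t6, t7}, add states in Sat(empty) with every successor in Z. Already a fixed point.
Sat(A[empty U E[(empty & ~alarm) U AX (~alarm -> empty)]]) = {t0, t2, t3, t4, t6, t7}
|Sat(A[empty U E[(empty & ~alarm) U AX (~alarm -> empty)]])| = |{t0, t2, t3, t4, t6, t7}| = 6.

6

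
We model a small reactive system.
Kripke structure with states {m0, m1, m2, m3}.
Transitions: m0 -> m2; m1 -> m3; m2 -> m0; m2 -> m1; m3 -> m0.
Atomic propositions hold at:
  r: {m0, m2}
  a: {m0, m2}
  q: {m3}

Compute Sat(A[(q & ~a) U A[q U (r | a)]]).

Sat(~a) = {m1, m3}
Sat(q & ~a) = {m3}
Sat(r | a) = {m0, m2}
A[q U (r | a)]: least fixpoint, start Z0 = Sat((r | a)) = {m0, m2}, add states in Sat(q) with every successor in Z. Z1 = {m0, m2, m3}; fixed.
Sat(A[q U (r | a)]) = {m0, m2, m3}
A[(q & ~a) U A[q U (r | a)]]: least fixpoint, start Z0 = Sat(A[q U (r | a)]) = {m0, m2, m3}, add states in Sat(q & ~a) with every successor in Z. Already a fixed point.
Sat(A[(q & ~a) U A[q U (r | a)]]) = {m0, m2, m3}

{m0, m2, m3}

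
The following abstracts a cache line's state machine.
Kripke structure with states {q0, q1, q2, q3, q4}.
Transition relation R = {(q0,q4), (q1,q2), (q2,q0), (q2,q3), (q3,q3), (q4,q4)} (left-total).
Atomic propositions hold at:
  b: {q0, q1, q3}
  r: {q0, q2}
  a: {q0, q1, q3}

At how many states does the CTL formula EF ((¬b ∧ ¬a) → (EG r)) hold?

Sat(¬b) = {q2, q4}
Sat(¬a) = {q2, q4}
Sat(¬b ∧ ¬a) = {q2, q4}
EG r: greatest fixpoint, start Z0 = {q0, q2}, keep only states in Sat with some successor in Z. Z1 = {q2}; Z2 = ∅; fixed.
Sat(EG r) = ∅
Sat((¬b ∧ ¬a) → (EG r)) = {q0, q1, q3}
EF ((¬b ∧ ¬a) → (EG r)): least fixpoint, start Z0 = {q0, q1, q3}, add states with some successor in Z. Z1 = {q0, q1, q2, q3}; fixed.
Sat(EF ((¬b ∧ ¬a) → (EG r))) = {q0, q1, q2, q3}
|Sat(EF ((¬b ∧ ¬a) → (EG r)))| = |{q0, q1, q2, q3}| = 4.

4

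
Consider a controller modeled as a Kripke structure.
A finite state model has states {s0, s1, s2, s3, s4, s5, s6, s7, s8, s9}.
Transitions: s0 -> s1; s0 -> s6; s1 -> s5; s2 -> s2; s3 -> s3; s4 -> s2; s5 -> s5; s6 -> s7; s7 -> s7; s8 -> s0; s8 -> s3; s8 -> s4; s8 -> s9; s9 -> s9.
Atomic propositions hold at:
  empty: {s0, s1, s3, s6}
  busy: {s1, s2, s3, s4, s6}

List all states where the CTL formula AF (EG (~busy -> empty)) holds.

{s2, s3, s4}

Sat(~busy) = {s0, s5, s7, s8, s9}
Sat(~busy -> empty) = {s0, s1, s2, s3, s4, s6}
EG (~busy -> empty): greatest fixpoint, start Z0 = {s0, s1, s2, s3, s4, s6}, keep only states in Sat with some successor in Z. Z1 = {s0, s2, s3, s4}; Z2 = {s2, s3, s4}; fixed.
Sat(EG (~busy -> empty)) = {s2, s3, s4}
AF (EG (~busy -> empty)): least fixpoint, start Z0 = {s2, s3, s4}, add states with every successor in Z. Already a fixed point.
Sat(AF (EG (~busy -> empty))) = {s2, s3, s4}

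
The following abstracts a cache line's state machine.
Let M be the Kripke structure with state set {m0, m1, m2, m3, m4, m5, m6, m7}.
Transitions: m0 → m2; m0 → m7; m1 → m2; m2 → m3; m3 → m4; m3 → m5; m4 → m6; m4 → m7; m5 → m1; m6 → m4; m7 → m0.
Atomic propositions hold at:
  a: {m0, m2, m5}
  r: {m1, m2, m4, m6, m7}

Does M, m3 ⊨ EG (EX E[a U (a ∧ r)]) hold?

Sat(a ∧ r) = {m2}
E[a U (a ∧ r)]: least fixpoint, start Z0 = Sat((a ∧ r)) = {m2}, add states in Sat(a) with some successor in Z. Z1 = {m0, m2}; fixed.
Sat(E[a U (a ∧ r)]) = {m0, m2}
Sat(EX E[a U (a ∧ r)]) = {s : some successor in {m0, m2}} = {m0, m1, m7}
EG (EX E[a U (a ∧ r)]): greatest fixpoint, start Z0 = {m0, m1, m7}, keep only states in Sat with some successor in Z. Z1 = {m0, m7}; fixed.
Sat(EG (EX E[a U (a ∧ r)])) = {m0, m7}
m3 ∉ Sat(EG (EX E[a U (a ∧ r)])) = {m0, m7}, so the formula does not hold at m3.

No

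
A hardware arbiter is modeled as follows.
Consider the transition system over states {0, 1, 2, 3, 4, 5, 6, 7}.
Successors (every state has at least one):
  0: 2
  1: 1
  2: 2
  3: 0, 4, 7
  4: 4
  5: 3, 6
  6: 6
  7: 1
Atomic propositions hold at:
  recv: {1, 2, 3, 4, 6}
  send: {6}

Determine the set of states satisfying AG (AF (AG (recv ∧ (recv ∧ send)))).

{6}

Sat(recv ∧ send) = {6}
Sat(recv ∧ (recv ∧ send)) = {6}
AG (recv ∧ (recv ∧ send)): greatest fixpoint, start Z0 = {6}, keep only states in Sat with every successor in Z. Already a fixed point.
Sat(AG (recv ∧ (recv ∧ send))) = {6}
AF (AG (recv ∧ (recv ∧ send))): least fixpoint, start Z0 = {6}, add states with every successor in Z. Already a fixed point.
Sat(AF (AG (recv ∧ (recv ∧ send)))) = {6}
AG (AF (AG (recv ∧ (recv ∧ send)))): greatest fixpoint, start Z0 = {6}, keep only states in Sat with every successor in Z. Already a fixed point.
Sat(AG (AF (AG (recv ∧ (recv ∧ send))))) = {6}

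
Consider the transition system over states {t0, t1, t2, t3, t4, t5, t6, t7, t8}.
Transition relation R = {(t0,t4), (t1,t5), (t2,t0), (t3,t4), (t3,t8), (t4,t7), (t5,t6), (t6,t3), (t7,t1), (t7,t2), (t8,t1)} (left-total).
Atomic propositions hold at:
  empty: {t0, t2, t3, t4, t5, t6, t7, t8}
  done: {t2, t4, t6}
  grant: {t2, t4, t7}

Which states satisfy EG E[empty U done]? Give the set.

E[empty U done]: least fixpoint, start Z0 = Sat(done) = {t2, t4, t6}, add states in Sat(empty) with some successor in Z. Z1 = {t0, t2, t3, t4, t5, t6, t7}; fixed.
Sat(E[empty U done]) = {t0, t2, t3, t4, t5, t6, t7}
EG E[empty U done]: greatest fixpoint, start Z0 = {t0, t2, t3, t4, t5, t6, t7}, keep only states in Sat with some successor in Z. Already a fixed point.
Sat(EG E[empty U done]) = {t0, t2, t3, t4, t5, t6, t7}

{t0, t2, t3, t4, t5, t6, t7}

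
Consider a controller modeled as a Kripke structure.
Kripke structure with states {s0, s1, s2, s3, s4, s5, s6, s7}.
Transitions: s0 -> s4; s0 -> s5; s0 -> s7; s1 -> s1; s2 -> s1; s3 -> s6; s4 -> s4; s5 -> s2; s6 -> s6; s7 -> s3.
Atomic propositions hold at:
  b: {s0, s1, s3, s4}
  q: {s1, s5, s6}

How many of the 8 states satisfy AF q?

6

AF q: least fixpoint, start Z0 = {s1, s5, s6}, add states with every successor in Z. Z1 = {s1, s2, s3, s5, s6}; Z2 = {s1, s2, s3, s5, s6, s7}; fixed.
Sat(AF q) = {s1, s2, s3, s5, s6, s7}
|Sat(AF q)| = |{s1, s2, s3, s5, s6, s7}| = 6.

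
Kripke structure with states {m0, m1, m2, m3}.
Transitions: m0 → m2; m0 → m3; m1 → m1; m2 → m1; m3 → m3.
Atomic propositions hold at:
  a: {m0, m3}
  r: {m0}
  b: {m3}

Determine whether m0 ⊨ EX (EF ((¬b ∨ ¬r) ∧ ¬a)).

Yes

Sat(¬b) = {m0, m1, m2}
Sat(¬r) = {m1, m2, m3}
Sat(¬b ∨ ¬r) = {m0, m1, m2, m3}
Sat(¬a) = {m1, m2}
Sat((¬b ∨ ¬r) ∧ ¬a) = {m1, m2}
EF ((¬b ∨ ¬r) ∧ ¬a): least fixpoint, start Z0 = {m1, m2}, add states with some successor in Z. Z1 = {m0, m1, m2}; fixed.
Sat(EF ((¬b ∨ ¬r) ∧ ¬a)) = {m0, m1, m2}
Sat(EX (EF ((¬b ∨ ¬r) ∧ ¬a))) = {s : some successor in {m0, m1, m2}} = {m0, m1, m2}
m0 ∈ Sat(EX (EF ((¬b ∨ ¬r) ∧ ¬a))) = {m0, m1, m2}, so the formula holds at m0.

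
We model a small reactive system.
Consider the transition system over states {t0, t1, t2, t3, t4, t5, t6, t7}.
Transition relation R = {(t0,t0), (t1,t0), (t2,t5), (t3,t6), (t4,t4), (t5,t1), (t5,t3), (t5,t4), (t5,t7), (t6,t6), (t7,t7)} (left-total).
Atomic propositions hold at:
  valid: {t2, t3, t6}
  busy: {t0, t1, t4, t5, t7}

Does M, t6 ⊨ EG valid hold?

Yes

EG valid: greatest fixpoint, start Z0 = {t2, t3, t6}, keep only states in Sat with some successor in Z. Z1 = {t3, t6}; fixed.
Sat(EG valid) = {t3, t6}
t6 ∈ Sat(EG valid) = {t3, t6}, so the formula holds at t6.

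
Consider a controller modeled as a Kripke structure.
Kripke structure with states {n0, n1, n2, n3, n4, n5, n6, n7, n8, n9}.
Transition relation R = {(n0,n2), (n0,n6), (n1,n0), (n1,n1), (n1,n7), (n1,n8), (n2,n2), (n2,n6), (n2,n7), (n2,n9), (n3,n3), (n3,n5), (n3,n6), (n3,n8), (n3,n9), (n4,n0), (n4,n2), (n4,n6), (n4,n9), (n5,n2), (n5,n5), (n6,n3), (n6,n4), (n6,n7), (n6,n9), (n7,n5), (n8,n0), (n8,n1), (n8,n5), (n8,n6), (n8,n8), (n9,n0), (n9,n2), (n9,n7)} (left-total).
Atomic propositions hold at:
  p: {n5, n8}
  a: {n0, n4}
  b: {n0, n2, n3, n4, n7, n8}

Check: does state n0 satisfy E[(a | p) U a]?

Yes

Sat(a | p) = {n0, n4, n5, n8}
E[(a | p) U a]: least fixpoint, start Z0 = Sat(a) = {n0, n4}, add states in Sat(a | p) with some successor in Z. Z1 = {n0, n4, n8}; fixed.
Sat(E[(a | p) U a]) = {n0, n4, n8}
n0 ∈ Sat(E[(a | p) U a]) = {n0, n4, n8}, so the formula holds at n0.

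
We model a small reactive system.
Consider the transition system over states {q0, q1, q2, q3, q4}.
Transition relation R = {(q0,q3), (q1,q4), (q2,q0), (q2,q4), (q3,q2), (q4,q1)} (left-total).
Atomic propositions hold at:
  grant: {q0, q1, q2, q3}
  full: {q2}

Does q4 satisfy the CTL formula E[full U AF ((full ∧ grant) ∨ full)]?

Sat(full ∧ grant) = {q2}
Sat((full ∧ grant) ∨ full) = {q2}
AF ((full ∧ grant) ∨ full): least fixpoint, start Z0 = {q2}, add states with every successor in Z. Z1 = {q2, q3}; Z2 = {q0, q2, q3}; fixed.
Sat(AF ((full ∧ grant) ∨ full)) = {q0, q2, q3}
E[full U AF ((full ∧ grant) ∨ full)]: least fixpoint, start Z0 = Sat(AF ((full ∧ grant) ∨ full)) = {q0, q2, q3}, add states in Sat(full) with some successor in Z. Already a fixed point.
Sat(E[full U AF ((full ∧ grant) ∨ full)]) = {q0, q2, q3}
q4 ∉ Sat(E[full U AF ((full ∧ grant) ∨ full)]) = {q0, q2, q3}, so the formula does not hold at q4.

No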